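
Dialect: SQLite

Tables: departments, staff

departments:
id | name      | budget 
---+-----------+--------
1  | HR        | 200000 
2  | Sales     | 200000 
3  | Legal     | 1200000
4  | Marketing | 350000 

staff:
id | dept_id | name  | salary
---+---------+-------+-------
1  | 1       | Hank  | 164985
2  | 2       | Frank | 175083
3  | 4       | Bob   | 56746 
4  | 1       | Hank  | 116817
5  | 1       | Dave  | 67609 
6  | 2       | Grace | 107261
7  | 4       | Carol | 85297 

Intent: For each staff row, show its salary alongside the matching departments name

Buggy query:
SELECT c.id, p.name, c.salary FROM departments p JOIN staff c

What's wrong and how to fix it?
Bug: JOIN with no ON clause produces a cartesian product; every staff row pairs with every departments row

Fix: Specify the join condition linking the foreign key to the parent id

Corrected query:
SELECT c.id, p.name, c.salary FROM departments p JOIN staff c ON c.dept_id = p.id

Result:
id | name      | salary
---+-----------+-------
1  | HR        | 164985
2  | Sales     | 175083
3  | Marketing | 56746 
4  | HR        | 116817
5  | HR        | 67609 
6  | Sales     | 107261
7  | Marketing | 85297 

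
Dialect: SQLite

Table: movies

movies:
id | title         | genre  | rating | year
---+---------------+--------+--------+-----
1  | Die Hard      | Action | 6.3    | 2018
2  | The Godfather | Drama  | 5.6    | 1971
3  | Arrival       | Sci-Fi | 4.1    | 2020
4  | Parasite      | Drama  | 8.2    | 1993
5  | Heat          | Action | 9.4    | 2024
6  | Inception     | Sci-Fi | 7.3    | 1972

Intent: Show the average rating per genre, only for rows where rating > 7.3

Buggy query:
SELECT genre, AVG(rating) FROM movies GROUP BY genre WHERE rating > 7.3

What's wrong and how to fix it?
Bug: Row-level WHERE must come before GROUP BY in the clause order

Fix: Move the WHERE clause before GROUP BY

Corrected query:
SELECT genre, AVG(rating) FROM movies WHERE rating > 7.3 GROUP BY genre

Result:
genre  | AVG(rating)
-------+------------
Action | 9.4        
Drama  | 8.2        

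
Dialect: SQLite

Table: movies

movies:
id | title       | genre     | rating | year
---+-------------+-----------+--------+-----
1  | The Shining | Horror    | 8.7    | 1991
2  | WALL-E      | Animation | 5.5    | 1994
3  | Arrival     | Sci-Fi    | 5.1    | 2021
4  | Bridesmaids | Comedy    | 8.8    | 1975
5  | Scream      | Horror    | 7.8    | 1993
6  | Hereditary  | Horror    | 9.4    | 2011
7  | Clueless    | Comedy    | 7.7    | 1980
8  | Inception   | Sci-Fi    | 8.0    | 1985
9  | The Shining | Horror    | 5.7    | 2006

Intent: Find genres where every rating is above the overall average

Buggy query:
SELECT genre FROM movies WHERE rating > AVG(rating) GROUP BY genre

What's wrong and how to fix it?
Bug: WHERE evaluates per row before aggregation, so AVG() is unavailable

Fix: Compute the overall average in a scalar subquery and compare each group's MIN against it in HAVING

Corrected query:
SELECT genre FROM movies GROUP BY genre HAVING MIN(rating) > (SELECT AVG(rating) FROM movies)

Result:
genre 
------
Comedy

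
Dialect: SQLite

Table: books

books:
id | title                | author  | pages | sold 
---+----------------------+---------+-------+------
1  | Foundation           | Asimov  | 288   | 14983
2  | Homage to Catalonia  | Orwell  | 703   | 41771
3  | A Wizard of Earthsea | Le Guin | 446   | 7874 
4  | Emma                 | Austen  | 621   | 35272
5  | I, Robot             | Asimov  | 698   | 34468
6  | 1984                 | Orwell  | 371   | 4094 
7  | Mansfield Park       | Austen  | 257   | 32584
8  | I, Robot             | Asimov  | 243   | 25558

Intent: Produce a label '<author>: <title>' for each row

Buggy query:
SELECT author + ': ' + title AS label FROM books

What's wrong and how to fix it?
Bug: SQLite uses || for string concatenation; + coerces text to numbers (yielding 0)

Fix: Replace + with || to concatenate text

Corrected query:
SELECT author || ': ' || title AS label FROM books

Result:
label                        
-----------------------------
Asimov: Foundation           
Orwell: Homage to Catalonia  
Le Guin: A Wizard of Earthsea
Austen: Emma                 
Asimov: I, Robot             
Orwell: 1984                 
Austen: Mansfield Park       
Asimov: I, Robot             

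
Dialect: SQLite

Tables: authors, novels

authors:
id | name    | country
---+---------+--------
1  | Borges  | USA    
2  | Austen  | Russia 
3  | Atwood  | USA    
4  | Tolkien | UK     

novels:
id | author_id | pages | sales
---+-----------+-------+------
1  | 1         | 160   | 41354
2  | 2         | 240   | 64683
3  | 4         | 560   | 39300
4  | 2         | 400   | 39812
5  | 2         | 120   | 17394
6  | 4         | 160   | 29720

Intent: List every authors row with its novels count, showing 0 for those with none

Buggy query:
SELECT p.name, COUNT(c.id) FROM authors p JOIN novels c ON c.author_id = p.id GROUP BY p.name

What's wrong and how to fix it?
Bug: An inner join excludes parents with zero children

Fix: Switch to LEFT JOIN to retain unmatched parent rows

Corrected query:
SELECT p.name, COUNT(c.id) FROM authors p LEFT JOIN novels c ON c.author_id = p.id GROUP BY p.name

Result:
name    | COUNT(c.id)
--------+------------
Atwood  | 0          
Austen  | 3          
Borges  | 1          
Tolkien | 2          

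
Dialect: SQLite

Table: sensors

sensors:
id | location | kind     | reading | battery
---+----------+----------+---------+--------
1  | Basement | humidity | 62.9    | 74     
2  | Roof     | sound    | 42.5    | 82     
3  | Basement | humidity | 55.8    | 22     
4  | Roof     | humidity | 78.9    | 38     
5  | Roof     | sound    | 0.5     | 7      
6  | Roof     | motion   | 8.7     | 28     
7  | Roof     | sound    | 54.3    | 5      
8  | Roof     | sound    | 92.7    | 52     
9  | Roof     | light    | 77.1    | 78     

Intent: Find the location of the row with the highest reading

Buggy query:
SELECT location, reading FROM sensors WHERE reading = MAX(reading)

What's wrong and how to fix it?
Bug: MAX(reading) is an aggregate and cannot be used directly in WHERE

Fix: Use a subquery: WHERE reading = (SELECT MAX(reading) FROM sensors)

Corrected query:
SELECT location, reading FROM sensors WHERE reading = (SELECT MAX(reading) FROM sensors)

Result:
location | reading
---------+--------
Roof     | 92.7   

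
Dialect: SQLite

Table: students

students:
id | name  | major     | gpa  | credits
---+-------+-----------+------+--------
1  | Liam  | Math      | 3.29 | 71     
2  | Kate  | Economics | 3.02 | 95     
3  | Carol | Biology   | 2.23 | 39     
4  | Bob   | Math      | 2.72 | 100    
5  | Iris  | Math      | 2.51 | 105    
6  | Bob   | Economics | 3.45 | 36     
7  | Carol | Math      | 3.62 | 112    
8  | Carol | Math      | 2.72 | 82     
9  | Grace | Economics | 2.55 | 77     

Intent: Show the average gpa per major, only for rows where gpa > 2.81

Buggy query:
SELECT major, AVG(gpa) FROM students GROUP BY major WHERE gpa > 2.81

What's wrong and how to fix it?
Bug: WHERE cannot follow GROUP BY

Fix: Place WHERE between FROM and GROUP BY

Corrected query:
SELECT major, AVG(gpa) FROM students WHERE gpa > 2.81 GROUP BY major

Result:
major     | AVG(gpa)
----------+---------
Economics | 3.235   
Math      | 3.455   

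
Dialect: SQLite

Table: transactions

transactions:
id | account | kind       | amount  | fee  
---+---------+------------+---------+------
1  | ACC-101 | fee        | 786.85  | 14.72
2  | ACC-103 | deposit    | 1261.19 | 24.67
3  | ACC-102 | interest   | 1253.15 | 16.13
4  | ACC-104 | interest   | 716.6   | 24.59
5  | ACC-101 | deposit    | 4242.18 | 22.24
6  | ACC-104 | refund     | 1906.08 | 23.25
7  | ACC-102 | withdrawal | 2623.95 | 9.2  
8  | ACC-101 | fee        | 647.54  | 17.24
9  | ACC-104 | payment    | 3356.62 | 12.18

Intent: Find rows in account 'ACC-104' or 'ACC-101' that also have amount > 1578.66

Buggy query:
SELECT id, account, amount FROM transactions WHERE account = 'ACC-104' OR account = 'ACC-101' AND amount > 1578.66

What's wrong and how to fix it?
Bug: AND binds tighter than OR, so this parses as account = 'ACC-104' OR (account = 'ACC-101' AND amount > 1578.66)

Fix: Add parentheses around the OR so the AND applies to both alternatives

Corrected query:
SELECT id, account, amount FROM transactions WHERE (account = 'ACC-104' OR account = 'ACC-101') AND amount > 1578.66

Result:
id | account | amount 
---+---------+--------
5  | ACC-101 | 4242.18
6  | ACC-104 | 1906.08
9  | ACC-104 | 3356.62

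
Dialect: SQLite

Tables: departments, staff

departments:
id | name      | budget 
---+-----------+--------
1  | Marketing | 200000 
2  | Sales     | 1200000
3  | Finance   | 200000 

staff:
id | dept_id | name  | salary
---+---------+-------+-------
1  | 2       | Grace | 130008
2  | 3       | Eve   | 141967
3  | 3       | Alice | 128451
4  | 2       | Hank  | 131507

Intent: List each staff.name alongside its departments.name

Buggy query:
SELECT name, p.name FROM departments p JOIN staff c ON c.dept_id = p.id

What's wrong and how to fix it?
Bug: 'name' exists in both joined tables, so the database can't tell which one is meant

Fix: Prefix ambiguous columns with the table alias

Corrected query:
SELECT c.name, p.name FROM departments p JOIN staff c ON c.dept_id = p.id

Result:
name  | name   
------+--------
Grace | Sales  
Eve   | Finance
Alice | Finance
Hank  | Sales  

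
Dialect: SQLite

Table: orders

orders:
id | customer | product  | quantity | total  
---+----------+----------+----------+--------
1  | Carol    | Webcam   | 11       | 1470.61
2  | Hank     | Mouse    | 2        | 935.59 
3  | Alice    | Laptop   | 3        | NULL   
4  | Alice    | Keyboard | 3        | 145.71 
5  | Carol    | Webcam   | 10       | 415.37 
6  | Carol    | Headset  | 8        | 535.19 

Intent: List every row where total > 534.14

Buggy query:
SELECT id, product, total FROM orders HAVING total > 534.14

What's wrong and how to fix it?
Bug: This is a non-aggregate query (no GROUP BY, no aggregates), so in SQLite the HAVING clause is invalid here; a row-level condition belongs in WHERE

Fix: Replace HAVING with WHERE since the condition applies to individual rows

Corrected query:
SELECT id, product, total FROM orders WHERE total > 534.14

Result:
id | product | total  
---+---------+--------
1  | Webcam  | 1470.61
2  | Mouse   | 935.59 
6  | Headset | 535.19 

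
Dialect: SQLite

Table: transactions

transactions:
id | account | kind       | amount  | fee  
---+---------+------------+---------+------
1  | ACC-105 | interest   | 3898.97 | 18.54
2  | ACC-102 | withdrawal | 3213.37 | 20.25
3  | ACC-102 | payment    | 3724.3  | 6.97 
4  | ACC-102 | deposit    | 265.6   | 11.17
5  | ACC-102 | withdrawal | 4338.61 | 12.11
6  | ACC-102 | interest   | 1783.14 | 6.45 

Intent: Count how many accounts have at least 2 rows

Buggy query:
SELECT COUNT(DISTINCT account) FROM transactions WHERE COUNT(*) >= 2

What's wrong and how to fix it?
Bug: COUNT(*) cannot appear in WHERE; the per-group count doesn't exist yet

Fix: Use a subquery that GROUPs and filters with HAVING, then count its rows

Corrected query:
SELECT COUNT(*) FROM (SELECT account FROM transactions GROUP BY account HAVING COUNT(*) >= 2)

Result:
COUNT(*)
--------
1       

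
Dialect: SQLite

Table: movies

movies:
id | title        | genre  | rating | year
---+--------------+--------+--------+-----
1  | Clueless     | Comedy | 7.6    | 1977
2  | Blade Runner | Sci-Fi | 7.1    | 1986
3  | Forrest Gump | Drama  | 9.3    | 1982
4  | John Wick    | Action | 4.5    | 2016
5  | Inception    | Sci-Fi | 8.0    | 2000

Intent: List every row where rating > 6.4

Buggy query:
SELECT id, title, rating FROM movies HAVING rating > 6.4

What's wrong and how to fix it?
Bug: HAVING filters the output of aggregation, but this query has no GROUP BY and no aggregate functions, so SQLite rejects it (HAVING clause on a non-aggregate query); the condition here is per row

Fix: Use WHERE for row-level filtering

Corrected query:
SELECT id, title, rating FROM movies WHERE rating > 6.4

Result:
id | title        | rating
---+--------------+-------
1  | Clueless     | 7.6   
2  | Blade Runner | 7.1   
3  | Forrest Gump | 9.3   
5  | Inception    | 8     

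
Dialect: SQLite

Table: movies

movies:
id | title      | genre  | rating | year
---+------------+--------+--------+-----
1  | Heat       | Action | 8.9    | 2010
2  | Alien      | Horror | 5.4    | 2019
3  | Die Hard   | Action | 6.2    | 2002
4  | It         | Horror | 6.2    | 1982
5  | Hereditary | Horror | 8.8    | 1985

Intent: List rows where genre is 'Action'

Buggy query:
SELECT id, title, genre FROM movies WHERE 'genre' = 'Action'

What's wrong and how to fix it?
Bug: 'genre' in single quotes is a string literal, not the column; the comparison is literal-vs-literal and never true

Fix: Remove the quotes around the column name (or use double quotes for an identifier)

Corrected query:
SELECT id, title, genre FROM movies WHERE genre = 'Action'

Result:
id | title    | genre 
---+----------+-------
1  | Heat     | Action
3  | Die Hard | Action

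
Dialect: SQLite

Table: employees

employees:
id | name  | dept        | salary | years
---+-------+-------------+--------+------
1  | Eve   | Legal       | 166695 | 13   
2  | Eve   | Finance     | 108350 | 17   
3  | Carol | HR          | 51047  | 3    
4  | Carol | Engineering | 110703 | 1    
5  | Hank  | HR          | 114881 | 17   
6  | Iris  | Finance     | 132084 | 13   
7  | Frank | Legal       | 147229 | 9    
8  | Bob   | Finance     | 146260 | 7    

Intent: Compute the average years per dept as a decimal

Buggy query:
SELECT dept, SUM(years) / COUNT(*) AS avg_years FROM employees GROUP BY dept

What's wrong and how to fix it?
Bug: SUM(years) and COUNT(*) are both integers; the division truncates the fractional part

Fix: Multiply by 1.0 (or CAST to REAL) to force floating-point division

Corrected query:
SELECT dept, SUM(years) * 1.0 / COUNT(*) AS avg_years FROM employees GROUP BY dept

Result:
dept        | avg_years
------------+----------
Engineering | 1        
Finance     | 12.333333
HR          | 10       
Legal       | 11       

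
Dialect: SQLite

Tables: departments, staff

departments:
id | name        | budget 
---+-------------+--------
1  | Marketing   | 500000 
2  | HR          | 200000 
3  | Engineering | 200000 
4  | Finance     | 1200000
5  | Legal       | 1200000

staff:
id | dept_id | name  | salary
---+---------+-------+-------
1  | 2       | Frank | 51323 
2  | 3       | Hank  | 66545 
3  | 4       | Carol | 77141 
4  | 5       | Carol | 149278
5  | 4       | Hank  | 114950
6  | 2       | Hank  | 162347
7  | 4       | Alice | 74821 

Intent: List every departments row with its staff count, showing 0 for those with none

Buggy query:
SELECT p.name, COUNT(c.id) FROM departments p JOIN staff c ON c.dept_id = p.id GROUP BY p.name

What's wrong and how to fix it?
Bug: An inner join excludes parents with zero children

Fix: Use LEFT JOIN so parents without children still appear (COUNT(c.id) gives 0)

Corrected query:
SELECT p.name, COUNT(c.id) FROM departments p LEFT JOIN staff c ON c.dept_id = p.id GROUP BY p.name

Result:
name        | COUNT(c.id)
------------+------------
Engineering | 1          
Finance     | 3          
HR          | 2          
Legal       | 1          
Marketing   | 0          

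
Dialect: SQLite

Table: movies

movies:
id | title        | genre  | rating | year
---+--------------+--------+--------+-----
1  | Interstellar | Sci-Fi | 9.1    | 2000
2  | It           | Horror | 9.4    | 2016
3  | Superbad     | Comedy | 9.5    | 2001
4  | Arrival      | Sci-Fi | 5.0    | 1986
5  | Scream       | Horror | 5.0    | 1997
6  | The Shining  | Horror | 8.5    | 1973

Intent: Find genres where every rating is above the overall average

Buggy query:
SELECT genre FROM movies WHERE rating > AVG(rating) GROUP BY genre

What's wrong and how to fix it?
Bug: WHERE evaluates per row before aggregation, so AVG() is unavailable

Fix: Compute the overall average in a scalar subquery and compare each group's MIN against it in HAVING

Corrected query:
SELECT genre FROM movies GROUP BY genre HAVING MIN(rating) > (SELECT AVG(rating) FROM movies)

Result:
genre 
------
Comedy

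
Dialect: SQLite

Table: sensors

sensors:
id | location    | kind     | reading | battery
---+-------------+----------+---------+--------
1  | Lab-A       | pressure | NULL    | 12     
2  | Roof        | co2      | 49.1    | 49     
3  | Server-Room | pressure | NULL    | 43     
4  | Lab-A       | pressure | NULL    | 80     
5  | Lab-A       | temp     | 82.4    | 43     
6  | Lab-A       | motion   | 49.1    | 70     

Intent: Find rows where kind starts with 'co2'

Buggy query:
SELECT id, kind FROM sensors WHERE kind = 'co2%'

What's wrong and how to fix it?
Bug: Wildcards only work with LIKE; '=' treats '%' as a literal character

Fix: Use LIKE for wildcard pattern matching

Corrected query:
SELECT id, kind FROM sensors WHERE kind LIKE 'co2%'

Result:
id | kind
---+-----
2  | co2 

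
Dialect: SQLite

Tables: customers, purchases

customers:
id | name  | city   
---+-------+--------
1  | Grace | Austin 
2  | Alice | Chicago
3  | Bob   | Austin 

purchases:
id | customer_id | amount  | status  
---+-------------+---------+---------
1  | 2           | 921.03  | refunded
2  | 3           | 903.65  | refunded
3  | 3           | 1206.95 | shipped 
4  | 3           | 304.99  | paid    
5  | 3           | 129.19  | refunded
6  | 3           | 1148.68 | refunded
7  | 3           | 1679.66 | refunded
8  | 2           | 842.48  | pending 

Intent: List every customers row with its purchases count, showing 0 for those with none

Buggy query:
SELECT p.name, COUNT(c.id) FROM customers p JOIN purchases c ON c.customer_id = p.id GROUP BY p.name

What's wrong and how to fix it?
Bug: INNER JOIN drops customers rows that have no matching purchases rows

Fix: Switch to LEFT JOIN to retain unmatched parent rows

Corrected query:
SELECT p.name, COUNT(c.id) FROM customers p LEFT JOIN purchases c ON c.customer_id = p.id GROUP BY p.name

Result:
name  | COUNT(c.id)
------+------------
Alice | 2          
Bob   | 6          
Grace | 0          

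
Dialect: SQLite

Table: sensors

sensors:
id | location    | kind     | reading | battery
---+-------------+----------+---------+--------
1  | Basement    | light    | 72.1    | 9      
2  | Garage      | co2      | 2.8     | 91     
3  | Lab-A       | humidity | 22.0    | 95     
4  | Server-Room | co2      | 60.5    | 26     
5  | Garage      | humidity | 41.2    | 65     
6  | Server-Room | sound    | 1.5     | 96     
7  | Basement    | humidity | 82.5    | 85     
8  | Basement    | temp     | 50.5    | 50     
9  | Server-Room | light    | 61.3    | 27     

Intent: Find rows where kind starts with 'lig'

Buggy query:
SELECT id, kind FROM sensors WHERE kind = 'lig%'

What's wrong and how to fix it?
Bug: Wildcards only work with LIKE; '=' treats '%' as a literal character

Fix: Replace '=' with LIKE so 'lig%' is treated as a pattern

Corrected query:
SELECT id, kind FROM sensors WHERE kind LIKE 'lig%'

Result:
id | kind 
---+------
1  | light
9  | light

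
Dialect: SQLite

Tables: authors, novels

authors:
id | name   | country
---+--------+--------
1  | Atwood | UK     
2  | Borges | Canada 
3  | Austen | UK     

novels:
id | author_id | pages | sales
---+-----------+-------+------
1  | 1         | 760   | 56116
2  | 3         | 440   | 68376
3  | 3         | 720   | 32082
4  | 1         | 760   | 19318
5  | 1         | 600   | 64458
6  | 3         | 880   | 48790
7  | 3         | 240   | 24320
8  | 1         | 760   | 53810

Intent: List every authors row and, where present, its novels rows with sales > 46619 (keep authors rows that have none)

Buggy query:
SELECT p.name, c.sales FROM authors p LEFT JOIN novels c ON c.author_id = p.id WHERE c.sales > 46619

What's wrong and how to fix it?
Bug: A WHERE condition on the right-hand table after LEFT JOIN drops unmatched parents

Fix: Move the right-table condition into the ON clause so unmatched parents are kept

Corrected query:
SELECT p.name, c.sales FROM authors p LEFT JOIN novels c ON c.author_id = p.id AND c.sales > 46619

Result:
name   | sales
-------+------
Atwood | 53810
Atwood | 56116
Atwood | 64458
Borges | NULL 
Austen | 48790
Austen | 68376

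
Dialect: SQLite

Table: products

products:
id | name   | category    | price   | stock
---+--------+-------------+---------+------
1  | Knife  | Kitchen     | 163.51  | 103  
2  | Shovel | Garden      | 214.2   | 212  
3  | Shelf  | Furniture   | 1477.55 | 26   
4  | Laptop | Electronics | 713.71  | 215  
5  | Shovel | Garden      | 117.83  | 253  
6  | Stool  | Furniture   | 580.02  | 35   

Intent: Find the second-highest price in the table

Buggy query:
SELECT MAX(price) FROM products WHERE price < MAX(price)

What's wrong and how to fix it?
Bug: The inner MAX is an aggregate inside WHERE, which is not allowed

Fix: Compute the overall MAX in a subquery, then take MAX of rows below it

Corrected query:
SELECT MAX(price) FROM products WHERE price < (SELECT MAX(price) FROM products)

Result:
MAX(price)
----------
713.71    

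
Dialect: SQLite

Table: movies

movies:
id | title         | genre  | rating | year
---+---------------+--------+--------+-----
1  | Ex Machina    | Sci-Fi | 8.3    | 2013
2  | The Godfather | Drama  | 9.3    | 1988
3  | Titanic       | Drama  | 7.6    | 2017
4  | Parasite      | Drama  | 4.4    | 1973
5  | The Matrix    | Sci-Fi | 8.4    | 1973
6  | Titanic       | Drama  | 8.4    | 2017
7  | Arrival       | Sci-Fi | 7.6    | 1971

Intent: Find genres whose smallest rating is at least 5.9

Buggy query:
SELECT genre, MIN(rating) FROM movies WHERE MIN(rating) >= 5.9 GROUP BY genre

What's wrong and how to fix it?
Bug: MIN() in WHERE is a misuse of aggregate

Fix: Replace WHERE with HAVING after the GROUP BY

Corrected query:
SELECT genre, MIN(rating) FROM movies GROUP BY genre HAVING MIN(rating) >= 5.9

Result:
genre  | MIN(rating)
-------+------------
Sci-Fi | 7.6        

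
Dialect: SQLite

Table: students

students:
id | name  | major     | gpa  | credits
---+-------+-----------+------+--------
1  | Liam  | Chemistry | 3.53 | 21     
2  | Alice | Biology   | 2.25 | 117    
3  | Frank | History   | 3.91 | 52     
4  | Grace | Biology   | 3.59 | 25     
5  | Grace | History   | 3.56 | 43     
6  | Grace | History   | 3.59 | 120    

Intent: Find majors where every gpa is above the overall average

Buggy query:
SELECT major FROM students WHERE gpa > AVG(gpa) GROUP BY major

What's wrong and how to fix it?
Bug: AVG() is an aggregate; it can't sit directly in WHERE

Fix: Use a subquery for AVG and a HAVING MIN(...) filter so the condition holds for every row in the group

Corrected query:
SELECT major FROM students GROUP BY major HAVING MIN(gpa) > (SELECT AVG(gpa) FROM students)

Result:
major    
---------
Chemistry
History  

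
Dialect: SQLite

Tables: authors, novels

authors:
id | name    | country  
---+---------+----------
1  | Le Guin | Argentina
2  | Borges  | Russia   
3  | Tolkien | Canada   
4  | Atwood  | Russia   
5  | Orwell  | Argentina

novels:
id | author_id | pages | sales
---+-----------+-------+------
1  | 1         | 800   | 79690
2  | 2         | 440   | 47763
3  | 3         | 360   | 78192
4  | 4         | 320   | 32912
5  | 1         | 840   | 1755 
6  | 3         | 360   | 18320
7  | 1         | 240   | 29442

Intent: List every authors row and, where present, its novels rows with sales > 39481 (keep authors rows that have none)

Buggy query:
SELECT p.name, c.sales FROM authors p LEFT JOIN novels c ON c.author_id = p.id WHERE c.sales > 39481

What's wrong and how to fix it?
Bug: Filtering c.sales in WHERE discards the NULL rows produced by LEFT JOIN, turning it into an inner join

Fix: Move the right-table condition into the ON clause so unmatched parents are kept

Corrected query:
SELECT p.name, c.sales FROM authors p LEFT JOIN novels c ON c.author_id = p.id AND c.sales > 39481

Result:
name    | sales
--------+------
Le Guin | 79690
Borges  | 47763
Tolkien | 78192
Atwood  | NULL 
Orwell  | NULL 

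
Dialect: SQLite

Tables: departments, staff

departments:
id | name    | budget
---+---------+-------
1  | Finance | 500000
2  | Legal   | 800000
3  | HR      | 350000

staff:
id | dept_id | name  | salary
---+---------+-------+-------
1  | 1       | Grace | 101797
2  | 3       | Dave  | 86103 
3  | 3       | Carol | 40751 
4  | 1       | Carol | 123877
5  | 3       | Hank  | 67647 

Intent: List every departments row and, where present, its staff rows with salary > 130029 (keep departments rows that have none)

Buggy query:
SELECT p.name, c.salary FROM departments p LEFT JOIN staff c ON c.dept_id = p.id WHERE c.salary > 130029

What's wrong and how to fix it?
Bug: Filtering c.salary in WHERE discards the NULL rows produced by LEFT JOIN, turning it into an inner join

Fix: Put 'c.salary > 130029' in the JOIN's ON clause instead of WHERE

Corrected query:
SELECT p.name, c.salary FROM departments p LEFT JOIN staff c ON c.dept_id = p.id AND c.salary > 130029

Result:
name    | salary
--------+-------
Finance | NULL  
Legal   | NULL  
HR      | NULL  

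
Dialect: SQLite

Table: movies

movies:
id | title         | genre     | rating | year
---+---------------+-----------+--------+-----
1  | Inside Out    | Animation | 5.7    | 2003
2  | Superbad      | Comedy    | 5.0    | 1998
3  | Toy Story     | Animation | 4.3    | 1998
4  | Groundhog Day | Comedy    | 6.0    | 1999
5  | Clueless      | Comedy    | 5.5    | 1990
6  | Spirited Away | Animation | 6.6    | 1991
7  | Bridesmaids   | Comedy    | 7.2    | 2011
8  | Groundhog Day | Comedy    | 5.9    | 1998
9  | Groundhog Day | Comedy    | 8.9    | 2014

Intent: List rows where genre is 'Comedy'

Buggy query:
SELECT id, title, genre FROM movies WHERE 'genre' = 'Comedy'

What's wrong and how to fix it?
Bug: 'genre' in single quotes is a string literal, not the column; the comparison is literal-vs-literal and never true

Fix: Reference the column as genre without single quotes

Corrected query:
SELECT id, title, genre FROM movies WHERE genre = 'Comedy'

Result:
id | title         | genre 
---+---------------+-------
2  | Superbad      | Comedy
4  | Groundhog Day | Comedy
5  | Clueless      | Comedy
7  | Bridesmaids   | Comedy
8  | Groundhog Day | Comedy
9  | Groundhog Day | Comedy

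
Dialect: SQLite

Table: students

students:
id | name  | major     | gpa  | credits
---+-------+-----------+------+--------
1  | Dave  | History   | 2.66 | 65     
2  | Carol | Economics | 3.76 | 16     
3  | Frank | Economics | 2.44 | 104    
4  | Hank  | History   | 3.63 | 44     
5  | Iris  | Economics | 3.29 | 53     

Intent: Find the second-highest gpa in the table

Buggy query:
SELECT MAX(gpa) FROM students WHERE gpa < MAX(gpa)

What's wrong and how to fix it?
Bug: MAX(gpa) on the right of the comparison is an aggregate-in-WHERE error

Fix: Compute the overall MAX in a subquery, then take MAX of rows below it

Corrected query:
SELECT MAX(gpa) FROM students WHERE gpa < (SELECT MAX(gpa) FROM students)

Result:
MAX(gpa)
--------
3.63    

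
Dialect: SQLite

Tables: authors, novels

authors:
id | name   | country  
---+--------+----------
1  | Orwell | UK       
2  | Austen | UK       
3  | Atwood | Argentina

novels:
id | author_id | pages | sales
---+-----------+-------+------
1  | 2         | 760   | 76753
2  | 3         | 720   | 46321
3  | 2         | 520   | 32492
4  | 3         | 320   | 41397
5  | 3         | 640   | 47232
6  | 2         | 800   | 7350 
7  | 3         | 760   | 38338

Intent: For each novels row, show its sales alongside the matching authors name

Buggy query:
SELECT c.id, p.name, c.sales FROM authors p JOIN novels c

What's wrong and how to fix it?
Bug: JOIN with no ON clause produces a cartesian product; every novels row pairs with every authors row

Fix: Specify the join condition linking the foreign key to the parent id

Corrected query:
SELECT c.id, p.name, c.sales FROM authors p JOIN novels c ON c.author_id = p.id

Result:
id | name   | sales
---+--------+------
1  | Austen | 76753
2  | Atwood | 46321
3  | Austen | 32492
4  | Atwood | 41397
5  | Atwood | 47232
6  | Austen | 7350 
7  | Atwood | 38338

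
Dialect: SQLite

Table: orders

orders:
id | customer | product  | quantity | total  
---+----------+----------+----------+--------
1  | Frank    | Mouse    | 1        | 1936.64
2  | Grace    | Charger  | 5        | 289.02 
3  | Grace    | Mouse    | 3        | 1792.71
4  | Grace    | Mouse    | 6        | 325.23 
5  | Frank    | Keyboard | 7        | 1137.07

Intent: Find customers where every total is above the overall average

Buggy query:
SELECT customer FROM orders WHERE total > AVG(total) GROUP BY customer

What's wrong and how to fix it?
Bug: WHERE evaluates per row before aggregation, so AVG() is unavailable

Fix: Use a subquery for AVG and a HAVING MIN(...) filter so the condition holds for every row in the group

Corrected query:
SELECT customer FROM orders GROUP BY customer HAVING MIN(total) > (SELECT AVG(total) FROM orders)

Result:
customer
--------
Frank   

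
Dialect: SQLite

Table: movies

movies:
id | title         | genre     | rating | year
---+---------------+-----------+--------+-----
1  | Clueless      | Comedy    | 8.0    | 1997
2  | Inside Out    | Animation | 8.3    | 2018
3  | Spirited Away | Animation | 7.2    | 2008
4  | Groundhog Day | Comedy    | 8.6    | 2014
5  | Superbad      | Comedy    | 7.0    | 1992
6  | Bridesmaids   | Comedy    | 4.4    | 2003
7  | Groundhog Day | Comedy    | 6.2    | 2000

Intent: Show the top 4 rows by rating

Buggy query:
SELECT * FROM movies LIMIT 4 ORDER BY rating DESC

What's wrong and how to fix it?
Bug: ORDER BY cannot follow LIMIT; LIMIT is the final clause

Fix: Sort with ORDER BY, then apply LIMIT

Corrected query:
SELECT * FROM movies ORDER BY rating DESC LIMIT 4

Result:
id | title         | genre     | rating | year
---+---------------+-----------+--------+-----
4  | Groundhog Day | Comedy    | 8.6    | 2014
2  | Inside Out    | Animation | 8.3    | 2018
1  | Clueless      | Comedy    | 8      | 1997
3  | Spirited Away | Animation | 7.2    | 2008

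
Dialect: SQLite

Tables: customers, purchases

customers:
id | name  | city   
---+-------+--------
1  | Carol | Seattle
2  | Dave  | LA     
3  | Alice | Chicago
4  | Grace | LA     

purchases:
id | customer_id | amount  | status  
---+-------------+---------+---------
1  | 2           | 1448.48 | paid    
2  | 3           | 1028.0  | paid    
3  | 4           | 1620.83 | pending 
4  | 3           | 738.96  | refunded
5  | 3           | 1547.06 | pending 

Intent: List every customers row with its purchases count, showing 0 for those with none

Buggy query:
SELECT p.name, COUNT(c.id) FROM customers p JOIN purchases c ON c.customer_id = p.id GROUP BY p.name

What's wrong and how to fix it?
Bug: INNER JOIN drops customers rows that have no matching purchases rows

Fix: Switch to LEFT JOIN to retain unmatched parent rows

Corrected query:
SELECT p.name, COUNT(c.id) FROM customers p LEFT JOIN purchases c ON c.customer_id = p.id GROUP BY p.name

Result:
name  | COUNT(c.id)
------+------------
Alice | 3          
Carol | 0          
Dave  | 1          
Grace | 1          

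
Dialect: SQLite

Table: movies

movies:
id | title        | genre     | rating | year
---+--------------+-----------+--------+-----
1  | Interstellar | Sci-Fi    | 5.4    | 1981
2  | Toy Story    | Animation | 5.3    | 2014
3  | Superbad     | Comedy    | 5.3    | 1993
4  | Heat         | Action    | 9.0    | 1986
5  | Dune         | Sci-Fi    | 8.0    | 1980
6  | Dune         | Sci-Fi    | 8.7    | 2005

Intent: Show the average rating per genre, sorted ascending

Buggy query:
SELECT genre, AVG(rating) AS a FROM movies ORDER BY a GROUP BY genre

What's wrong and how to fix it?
Bug: GROUP BY must precede ORDER BY

Fix: Reorder: SELECT … FROM … GROUP BY … ORDER BY …

Corrected query:
SELECT genre, AVG(rating) AS a FROM movies GROUP BY genre ORDER BY a

Result:
genre     | a       
----------+---------
Animation | 5.3     
Comedy    | 5.3     
Sci-Fi    | 7.366667
Action    | 9       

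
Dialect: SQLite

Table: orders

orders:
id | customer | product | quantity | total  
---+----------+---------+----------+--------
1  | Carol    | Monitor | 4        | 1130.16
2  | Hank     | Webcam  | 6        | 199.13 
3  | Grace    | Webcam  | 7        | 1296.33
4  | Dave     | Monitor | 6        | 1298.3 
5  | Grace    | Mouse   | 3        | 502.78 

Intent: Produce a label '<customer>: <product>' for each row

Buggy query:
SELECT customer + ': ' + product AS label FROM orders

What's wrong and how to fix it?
Bug: '+' is numeric addition; on text columns SQLite converts them to 0 instead of concatenating

Fix: Use the || operator for string concatenation

Corrected query:
SELECT customer || ': ' || product AS label FROM orders

Result:
label         
--------------
Carol: Monitor
Hank: Webcam  
Grace: Webcam 
Dave: Monitor 
Grace: Mouse  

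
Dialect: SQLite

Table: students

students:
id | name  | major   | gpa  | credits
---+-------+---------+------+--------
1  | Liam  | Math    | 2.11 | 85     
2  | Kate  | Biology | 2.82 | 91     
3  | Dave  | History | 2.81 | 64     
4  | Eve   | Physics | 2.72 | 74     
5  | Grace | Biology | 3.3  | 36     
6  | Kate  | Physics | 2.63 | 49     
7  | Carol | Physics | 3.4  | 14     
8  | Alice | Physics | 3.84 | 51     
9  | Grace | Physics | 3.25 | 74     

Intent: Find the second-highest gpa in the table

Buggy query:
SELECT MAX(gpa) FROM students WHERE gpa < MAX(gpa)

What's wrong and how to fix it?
Bug: MAX(gpa) on the right of the comparison is an aggregate-in-WHERE error

Fix: Put the inner MAX in a scalar subquery

Corrected query:
SELECT MAX(gpa) FROM students WHERE gpa < (SELECT MAX(gpa) FROM students)

Result:
MAX(gpa)
--------
3.4     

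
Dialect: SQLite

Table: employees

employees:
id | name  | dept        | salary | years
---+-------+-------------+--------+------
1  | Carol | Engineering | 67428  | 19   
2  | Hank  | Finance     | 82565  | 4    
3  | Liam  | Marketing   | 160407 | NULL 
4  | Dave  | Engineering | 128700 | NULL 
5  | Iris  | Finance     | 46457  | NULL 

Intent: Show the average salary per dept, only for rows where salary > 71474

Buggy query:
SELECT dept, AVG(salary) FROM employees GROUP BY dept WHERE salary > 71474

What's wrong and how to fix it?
Bug: WHERE cannot follow GROUP BY

Fix: Move the WHERE clause before GROUP BY

Corrected query:
SELECT dept, AVG(salary) FROM employees WHERE salary > 71474 GROUP BY dept

Result:
dept        | AVG(salary)
------------+------------
Engineering | 128700     
Finance     | 82565      
Marketing   | 160407     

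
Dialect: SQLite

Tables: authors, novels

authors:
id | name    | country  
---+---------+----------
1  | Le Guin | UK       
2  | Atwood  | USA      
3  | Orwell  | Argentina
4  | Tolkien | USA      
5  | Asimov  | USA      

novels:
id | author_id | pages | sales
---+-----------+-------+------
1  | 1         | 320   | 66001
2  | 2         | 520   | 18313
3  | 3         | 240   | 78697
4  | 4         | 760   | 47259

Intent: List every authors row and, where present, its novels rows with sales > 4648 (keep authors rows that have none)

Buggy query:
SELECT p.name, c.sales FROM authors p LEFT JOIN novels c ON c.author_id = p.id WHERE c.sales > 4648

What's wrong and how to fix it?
Bug: Filtering c.sales in WHERE discards the NULL rows produced by LEFT JOIN, turning it into an inner join

Fix: Put 'c.sales > 4648' in the JOIN's ON clause instead of WHERE

Corrected query:
SELECT p.name, c.sales FROM authors p LEFT JOIN novels c ON c.author_id = p.id AND c.sales > 4648

Result:
name    | sales
--------+------
Le Guin | 66001
Atwood  | 18313
Orwell  | 78697
Tolkien | 47259
Asimov  | NULL 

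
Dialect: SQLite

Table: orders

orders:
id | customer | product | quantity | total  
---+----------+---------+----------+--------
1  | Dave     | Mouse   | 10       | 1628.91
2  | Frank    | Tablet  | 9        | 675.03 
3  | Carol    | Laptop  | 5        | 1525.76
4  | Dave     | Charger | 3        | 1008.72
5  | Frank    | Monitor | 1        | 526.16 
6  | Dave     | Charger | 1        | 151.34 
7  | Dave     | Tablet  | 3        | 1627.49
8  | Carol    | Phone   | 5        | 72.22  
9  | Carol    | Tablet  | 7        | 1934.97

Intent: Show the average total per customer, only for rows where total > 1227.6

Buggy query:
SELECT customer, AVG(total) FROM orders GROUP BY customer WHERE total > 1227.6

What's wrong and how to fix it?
Bug: Row-level WHERE must come before GROUP BY in the clause order

Fix: Move the WHERE clause before GROUP BY

Corrected query:
SELECT customer, AVG(total) FROM orders WHERE total > 1227.6 GROUP BY customer

Result:
customer | AVG(total)
---------+-----------
Carol    | 1730.365  
Dave     | 1628.2    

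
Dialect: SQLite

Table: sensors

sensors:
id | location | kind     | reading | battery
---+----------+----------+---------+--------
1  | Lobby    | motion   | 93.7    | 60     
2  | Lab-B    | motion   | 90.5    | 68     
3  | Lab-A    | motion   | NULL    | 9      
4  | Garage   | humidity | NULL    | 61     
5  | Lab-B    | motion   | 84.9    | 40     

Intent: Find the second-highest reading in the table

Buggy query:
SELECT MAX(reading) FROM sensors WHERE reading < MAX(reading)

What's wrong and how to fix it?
Bug: The inner MAX is an aggregate inside WHERE, which is not allowed

Fix: Compute the overall MAX in a subquery, then take MAX of rows below it

Corrected query:
SELECT MAX(reading) FROM sensors WHERE reading < (SELECT MAX(reading) FROM sensors)

Result:
MAX(reading)
------------
90.5        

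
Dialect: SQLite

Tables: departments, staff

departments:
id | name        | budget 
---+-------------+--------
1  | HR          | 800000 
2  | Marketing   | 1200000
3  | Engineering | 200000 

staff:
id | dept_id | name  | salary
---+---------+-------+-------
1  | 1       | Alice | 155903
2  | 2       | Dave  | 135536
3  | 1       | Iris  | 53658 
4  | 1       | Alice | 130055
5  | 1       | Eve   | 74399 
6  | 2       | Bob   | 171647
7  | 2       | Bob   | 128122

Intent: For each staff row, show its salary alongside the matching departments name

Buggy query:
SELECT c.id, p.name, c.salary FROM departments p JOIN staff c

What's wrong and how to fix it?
Bug: JOIN with no ON clause produces a cartesian product; every staff row pairs with every departments row

Fix: Specify the join condition linking the foreign key to the parent id

Corrected query:
SELECT c.id, p.name, c.salary FROM departments p JOIN staff c ON c.dept_id = p.id

Result:
id | name      | salary
---+-----------+-------
1  | HR        | 155903
2  | Marketing | 135536
3  | HR        | 53658 
4  | HR        | 130055
5  | HR        | 74399 
6  | Marketing | 171647
7  | Marketing | 128122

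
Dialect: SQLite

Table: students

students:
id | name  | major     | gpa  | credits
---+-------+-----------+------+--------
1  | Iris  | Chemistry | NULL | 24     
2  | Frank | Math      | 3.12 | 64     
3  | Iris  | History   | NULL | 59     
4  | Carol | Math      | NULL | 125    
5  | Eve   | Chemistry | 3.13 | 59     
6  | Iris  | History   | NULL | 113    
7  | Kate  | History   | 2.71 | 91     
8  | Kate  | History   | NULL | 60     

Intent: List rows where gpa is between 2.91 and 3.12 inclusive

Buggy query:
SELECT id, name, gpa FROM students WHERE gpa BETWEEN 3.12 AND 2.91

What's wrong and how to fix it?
Bug: BETWEEN expects the lower bound first; with 3.12 AND 2.91 the range is empty

Fix: Write BETWEEN 2.91 AND 3.12

Corrected query:
SELECT id, name, gpa FROM students WHERE gpa BETWEEN 2.91 AND 3.12

Result:
id | name  | gpa 
---+-------+-----
2  | Frank | 3.12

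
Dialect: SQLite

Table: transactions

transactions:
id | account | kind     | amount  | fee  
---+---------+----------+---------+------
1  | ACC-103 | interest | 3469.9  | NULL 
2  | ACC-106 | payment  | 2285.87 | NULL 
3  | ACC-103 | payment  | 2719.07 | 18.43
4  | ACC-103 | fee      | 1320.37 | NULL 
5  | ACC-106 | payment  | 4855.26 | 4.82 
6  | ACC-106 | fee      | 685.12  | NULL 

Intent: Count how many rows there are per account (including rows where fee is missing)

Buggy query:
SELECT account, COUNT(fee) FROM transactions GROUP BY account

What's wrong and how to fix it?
Bug: COUNT(column) counts non-NULL values only; rows with NULL fee aren't counted

Fix: Use COUNT(*) to count all rows regardless of NULL

Corrected query:
SELECT account, COUNT(*) FROM transactions GROUP BY account

Result:
account | COUNT(*)
--------+---------
ACC-103 | 3       
ACC-106 | 3       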